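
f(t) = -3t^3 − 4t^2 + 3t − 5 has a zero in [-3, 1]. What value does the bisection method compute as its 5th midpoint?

midpoint -1: f = -9 < 0 → [-3, -1]
midpoint -2: f = -3 < 0 → [-3, -2]
midpoint -2.5: f = 9.375 > 0 → [-2.5, -2]
midpoint -2.25: f = 2.1719 > 0 → [-2.25, -2]
midpoint -2.125: f = -0.6504 < 0 → [-2.25, -2.125]

-2.125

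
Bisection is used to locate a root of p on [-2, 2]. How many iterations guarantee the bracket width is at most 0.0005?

13

Width after n steps is 4/2^n. Need 2^n ≥ 4/0.0005 = 8000.
2^12 = 4096 < 8000 ≤ 2^13 = 8192, so n = 13.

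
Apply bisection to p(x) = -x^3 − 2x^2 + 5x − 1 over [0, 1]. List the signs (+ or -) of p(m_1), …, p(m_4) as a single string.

++--

midpoint 0.5: p = 0.875 > 0 → [0, 0.5]
midpoint 0.25: p = 0.109375 > 0 → [0, 0.25]
midpoint 0.125: p = -0.408203 < 0 → [0.125, 0.25]
midpoint 0.1875: p = -0.1394 < 0 → [0.1875, 0.25]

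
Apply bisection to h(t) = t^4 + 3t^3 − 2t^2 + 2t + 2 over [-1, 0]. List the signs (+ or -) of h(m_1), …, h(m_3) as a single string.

midpoint -0.5: h = 0.1875 > 0 → [-1, -0.5]
midpoint -0.75: h = -1.574219 < 0 → [-0.75, -0.5]
midpoint -0.625: h = -0.611084 < 0 → [-0.625, -0.5]

+--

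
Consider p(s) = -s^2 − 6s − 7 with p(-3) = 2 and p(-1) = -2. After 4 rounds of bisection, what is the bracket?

[-1.625, -1.5]

s = -2 gives p = 1, positive; keep [-2, -1]
s = -1.5 gives p = -0.25, negative; keep [-2, -1.5]
s = -1.75 gives p = 0.4375, positive; keep [-1.75, -1.5]
s = -1.625 gives p = 0.1094, positive; keep [-1.625, -1.5]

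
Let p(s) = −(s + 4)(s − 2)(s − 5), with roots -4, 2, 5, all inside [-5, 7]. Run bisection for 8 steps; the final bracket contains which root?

-4

s = 1 gives p = -20, negative; keep [-5, 1]
s = -2 gives p = -56, negative; keep [-5, -2]
s = -3.5 gives p = -23.375, negative; keep [-5, -3.5]
s = -4.25 gives p = 14.4531, positive; keep [-4.25, -3.5]
s = -3.875 gives p = -6.5176, negative; keep [-4.25, -3.875]
s = -4.0625 gives p = 3.4338, positive; keep [-4.0625, -3.875]
s = -3.96875 gives p = -1.6729, negative; keep [-4.0625, -3.96875]
s = -4.015625 gives p = 0.8474, positive; keep [-4.015625, -3.96875]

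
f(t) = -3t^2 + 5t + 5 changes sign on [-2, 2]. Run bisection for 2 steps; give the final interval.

[-1, 0]

midpoint 0: f = 5 > 0 → [-2, 0]
midpoint -1: f = -3 < 0 → [-1, 0]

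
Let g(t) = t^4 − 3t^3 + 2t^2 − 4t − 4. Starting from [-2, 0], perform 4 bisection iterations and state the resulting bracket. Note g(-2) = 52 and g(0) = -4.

[-0.625, -0.5]

midpoint -1: g = 6 > 0 → [-1, 0]
midpoint -0.5: g = -1.0625 < 0 → [-1, -0.5]
midpoint -0.75: g = 1.707031 > 0 → [-0.75, -0.5]
midpoint -0.625: g = 0.1663 > 0 → [-0.625, -0.5]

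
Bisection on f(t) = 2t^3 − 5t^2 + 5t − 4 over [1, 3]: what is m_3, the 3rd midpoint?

m = 2, f(m) = 2 (+); new bracket [1, 2]
m = 1.5, f(m) = -1 (−); new bracket [1.5, 2]
m = 1.75, f(m) = 0.15625 (+); new bracket [1.5, 1.75]

1.75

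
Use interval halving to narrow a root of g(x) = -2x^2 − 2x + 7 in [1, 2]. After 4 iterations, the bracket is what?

m = 1.5, g(m) = -0.5 (−); new bracket [1, 1.5]
m = 1.25, g(m) = 1.375 (+); new bracket [1.25, 1.5]
m = 1.375, g(m) = 0.46875 (+); new bracket [1.375, 1.5]
m = 1.4375, g(m) = -0.0078 (−); new bracket [1.375, 1.4375]

[1.375, 1.4375]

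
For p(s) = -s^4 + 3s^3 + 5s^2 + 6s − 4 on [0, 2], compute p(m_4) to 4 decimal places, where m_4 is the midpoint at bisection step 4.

-0.9084

midpoint 1: p = 9 > 0 → [0, 1]
midpoint 0.5: p = 0.5625 > 0 → [0, 0.5]
midpoint 0.25: p = -2.144531 < 0 → [0.25, 0.5]
midpoint 0.375: p = -0.9084 < 0 → [0.375, 0.5]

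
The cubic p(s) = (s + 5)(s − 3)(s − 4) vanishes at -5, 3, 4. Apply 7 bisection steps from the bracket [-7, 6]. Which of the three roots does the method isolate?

-5

midpoint -0.5: p = 70.875 > 0 → [-7, -0.5]
midpoint -3.75: p = 65.390625 > 0 → [-7, -3.75]
midpoint -5.375: p = -29.443359 < 0 → [-5.375, -3.75]
midpoint -4.5625: p = 28.3298 > 0 → [-5.375, -4.5625]
midpoint -4.96875: p = 2.2334 > 0 → [-5.375, -4.96875]
midpoint -5.171875: p = -12.8823 < 0 → [-5.171875, -4.96875]
midpoint -5.0703125: p = -5.1469 < 0 → [-5.0703125, -4.96875]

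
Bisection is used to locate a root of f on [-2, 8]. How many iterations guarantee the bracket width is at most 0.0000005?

25

Width after n steps is 10/2^n. Need 2^n ≥ 10/0.0000005 = 20000000.
2^24 = 16777216 < 20000000 ≤ 2^25 = 33554432, so n = 25.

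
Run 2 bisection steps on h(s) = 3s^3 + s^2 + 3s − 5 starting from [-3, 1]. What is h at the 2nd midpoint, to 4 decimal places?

midpoint -1: h = -10 < 0 → [-1, 1]
midpoint 0: h = -5 < 0 → [0, 1]

-5.0000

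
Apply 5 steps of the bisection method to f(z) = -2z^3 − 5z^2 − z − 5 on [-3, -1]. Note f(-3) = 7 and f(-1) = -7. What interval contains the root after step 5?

[-2.6875, -2.625]

m = -2, f(m) = -7 (−); new bracket [-3, -2]
m = -2.5, f(m) = -2.5 (−); new bracket [-3, -2.5]
m = -2.75, f(m) = 1.53125 (+); new bracket [-2.75, -2.5]
m = -2.625, f(m) = -0.6523 (−); new bracket [-2.75, -2.625]
m = -2.6875, f(m) = 0.396 (+); new bracket [-2.6875, -2.625]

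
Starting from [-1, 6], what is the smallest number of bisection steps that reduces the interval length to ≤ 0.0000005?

Width after n steps is 7/2^n. Need 2^n ≥ 7/0.0000005 = 14000000.
2^23 = 8388608 < 14000000 ≤ 2^24 = 16777216, so n = 24.

24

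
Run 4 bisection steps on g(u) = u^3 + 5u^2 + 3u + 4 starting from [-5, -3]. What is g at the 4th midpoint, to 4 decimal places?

-1.8535

midpoint -4: g = 8 > 0 → [-5, -4]
midpoint -4.5: g = 0.625 > 0 → [-5, -4.5]
midpoint -4.75: g = -4.609375 < 0 → [-4.75, -4.5]
midpoint -4.625: g = -1.8535 < 0 → [-4.625, -4.5]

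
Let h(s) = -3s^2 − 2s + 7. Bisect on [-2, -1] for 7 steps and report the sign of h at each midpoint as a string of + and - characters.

+++--+-

midpoint -1.5: h = 3.25 > 0 → [-2, -1.5]
midpoint -1.75: h = 1.3125 > 0 → [-2, -1.75]
midpoint -1.875: h = 0.203125 > 0 → [-2, -1.875]
midpoint -1.9375: h = -0.3867 < 0 → [-1.9375, -1.875]
midpoint -1.90625: h = -0.0889 < 0 → [-1.90625, -1.875]
midpoint -1.890625: h = 0.0579 > 0 → [-1.90625, -1.890625]
midpoint -1.8984375: h = -0.0153 < 0 → [-1.8984375, -1.890625]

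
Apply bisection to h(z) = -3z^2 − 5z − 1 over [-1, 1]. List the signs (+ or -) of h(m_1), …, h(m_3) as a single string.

midpoint 0: h = -1 < 0 → [-1, 0]
midpoint -0.5: h = 0.75 > 0 → [-0.5, 0]
midpoint -0.25: h = 0.0625 > 0 → [-0.25, 0]

-++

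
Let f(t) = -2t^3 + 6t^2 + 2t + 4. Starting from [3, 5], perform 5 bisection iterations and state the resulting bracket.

midpoint 4: f = -20 < 0 → [3, 4]
midpoint 3.5: f = -1.25 < 0 → [3, 3.5]
midpoint 3.25: f = 5.21875 > 0 → [3.25, 3.5]
midpoint 3.375: f = 2.207 > 0 → [3.375, 3.5]
midpoint 3.4375: f = 0.5356 > 0 → [3.4375, 3.5]

[3.4375, 3.5]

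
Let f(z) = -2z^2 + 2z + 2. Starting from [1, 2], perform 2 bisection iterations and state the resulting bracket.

[1.5, 1.75]

m = 1.5, f(m) = 0.5 (+); new bracket [1.5, 2]
m = 1.75, f(m) = -0.625 (−); new bracket [1.5, 1.75]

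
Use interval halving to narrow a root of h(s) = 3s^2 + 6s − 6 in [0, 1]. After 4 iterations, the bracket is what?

[0.6875, 0.75]

h(0.5) = -2.25 < 0, so the root lies in [0.5, 1]
h(0.75) = 0.1875 > 0, so the root lies in [0.5, 0.75]
h(0.625) = -1.078125 < 0, so the root lies in [0.625, 0.75]
h(0.6875) = -0.457 < 0, so the root lies in [0.6875, 0.75]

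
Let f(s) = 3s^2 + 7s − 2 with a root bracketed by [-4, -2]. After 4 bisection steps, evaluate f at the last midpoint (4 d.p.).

0.2969

s = -3 gives f = 4, positive; keep [-3, -2]
s = -2.5 gives f = -0.75, negative; keep [-3, -2.5]
s = -2.75 gives f = 1.4375, positive; keep [-2.75, -2.5]
s = -2.625 gives f = 0.2969, positive; keep [-2.625, -2.5]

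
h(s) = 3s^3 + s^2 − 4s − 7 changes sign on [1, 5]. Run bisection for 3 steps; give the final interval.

midpoint 3: h = 71 > 0 → [1, 3]
midpoint 2: h = 13 > 0 → [1, 2]
midpoint 1.5: h = -0.625 < 0 → [1.5, 2]

[1.5, 2]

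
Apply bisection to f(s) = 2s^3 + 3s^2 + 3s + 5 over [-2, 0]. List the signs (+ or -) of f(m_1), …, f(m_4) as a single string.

f(-1) = 3 > 0, so the root lies in [-2, -1]
f(-1.5) = 0.5 > 0, so the root lies in [-2, -1.5]
f(-1.75) = -1.78125 < 0, so the root lies in [-1.75, -1.5]
f(-1.625) = -0.5352 < 0, so the root lies in [-1.625, -1.5]

++--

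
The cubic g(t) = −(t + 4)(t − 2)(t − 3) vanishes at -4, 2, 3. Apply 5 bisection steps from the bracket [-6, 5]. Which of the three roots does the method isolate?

t = -0.5 gives g = -30.625, negative; keep [-6, -0.5]
t = -3.25 gives g = -24.609375, negative; keep [-6, -3.25]
t = -4.625 gives g = 31.572266, positive; keep [-4.625, -3.25]
t = -3.9375 gives g = -2.5745, negative; keep [-4.625, -3.9375]
t = -4.28125 gives g = 12.8631, positive; keep [-4.28125, -3.9375]

-4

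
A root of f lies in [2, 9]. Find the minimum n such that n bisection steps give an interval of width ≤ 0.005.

11

Width after n steps is 7/2^n. Need 2^n ≥ 7/0.005 = 1400.
2^10 = 1024 < 1400 ≤ 2^11 = 2048, so n = 11.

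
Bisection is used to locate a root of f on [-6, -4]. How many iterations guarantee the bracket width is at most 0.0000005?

Width after n steps is 2/2^n. Need 2^n ≥ 2/0.0000005 = 4000000.
2^21 = 2097152 < 4000000 ≤ 2^22 = 4194304, so n = 22.

22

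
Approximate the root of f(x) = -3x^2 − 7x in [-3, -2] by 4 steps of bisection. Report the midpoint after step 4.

-2.3125

m = -2.5, f(m) = -1.25 (−); new bracket [-2.5, -2]
m = -2.25, f(m) = 0.5625 (+); new bracket [-2.5, -2.25]
m = -2.375, f(m) = -0.296875 (−); new bracket [-2.375, -2.25]
m = -2.3125, f(m) = 0.1445 (+); new bracket [-2.375, -2.3125]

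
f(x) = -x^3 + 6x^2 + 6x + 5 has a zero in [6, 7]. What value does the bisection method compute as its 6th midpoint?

midpoint 6.5: f = 22.875 > 0 → [6.5, 7]
midpoint 6.75: f = 11.328125 > 0 → [6.75, 7]
midpoint 6.875: f = 4.892578 > 0 → [6.875, 7]
midpoint 6.9375: f = 1.5042 > 0 → [6.9375, 7]
midpoint 6.96875: f = -0.2334 < 0 → [6.9375, 6.96875]
midpoint 6.953125: f = 0.639 > 0 → [6.953125, 6.96875]

6.953125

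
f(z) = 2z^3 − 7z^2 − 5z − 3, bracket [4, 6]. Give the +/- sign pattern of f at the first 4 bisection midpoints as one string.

+++-

f(5) = 47 > 0, so the root lies in [4, 5]
f(4.5) = 15 > 0, so the root lies in [4, 4.5]
f(4.25) = 2.84375 > 0, so the root lies in [4, 4.25]
f(4.125) = -2.3555 < 0, so the root lies in [4.125, 4.25]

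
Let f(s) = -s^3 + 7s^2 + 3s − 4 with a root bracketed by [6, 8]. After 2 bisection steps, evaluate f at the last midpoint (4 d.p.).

s = 7 gives f = 17, positive; keep [7, 8]
s = 7.5 gives f = -9.625, negative; keep [7, 7.5]

-9.6250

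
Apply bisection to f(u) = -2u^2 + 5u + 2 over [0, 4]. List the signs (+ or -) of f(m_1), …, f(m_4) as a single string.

midpoint 2: f = 4 > 0 → [2, 4]
midpoint 3: f = -1 < 0 → [2, 3]
midpoint 2.5: f = 2 > 0 → [2.5, 3]
midpoint 2.75: f = 0.625 > 0 → [2.75, 3]

+-++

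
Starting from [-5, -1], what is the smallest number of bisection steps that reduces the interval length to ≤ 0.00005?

Width after n steps is 4/2^n. Need 2^n ≥ 4/0.00005 = 80000.
2^16 = 65536 < 80000 ≤ 2^17 = 131072, so n = 17.

17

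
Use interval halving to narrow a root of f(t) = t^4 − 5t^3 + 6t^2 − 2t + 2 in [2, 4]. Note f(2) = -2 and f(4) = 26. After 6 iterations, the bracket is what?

m = 3, f(m) = -4 (−); new bracket [3, 4]
m = 3.5, f(m) = 4.1875 (+); new bracket [3, 3.5]
m = 3.25, f(m) = -1.199219 (−); new bracket [3.25, 3.5]
m = 3.375, f(m) = 1.1233 (+); new bracket [3.25, 3.375]
m = 3.3125, f(m) = -0.1245 (−); new bracket [3.3125, 3.375]
m = 3.34375, f(m) = 0.477 (+); new bracket [3.3125, 3.34375]

[3.3125, 3.34375]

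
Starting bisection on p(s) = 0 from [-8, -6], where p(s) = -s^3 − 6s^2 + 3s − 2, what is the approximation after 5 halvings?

-6.5625

m = -7, p(m) = 26 (+); new bracket [-7, -6]
m = -6.5, p(m) = -0.375 (−); new bracket [-7, -6.5]
m = -6.75, p(m) = 11.921875 (+); new bracket [-6.75, -6.5]
m = -6.625, p(m) = 5.5566 (+); new bracket [-6.625, -6.5]
m = -6.5625, p(m) = 2.5374 (+); new bracket [-6.5625, -6.5]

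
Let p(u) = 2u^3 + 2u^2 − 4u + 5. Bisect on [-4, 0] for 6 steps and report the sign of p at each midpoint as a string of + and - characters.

midpoint -2: p = 5 > 0 → [-4, -2]
midpoint -3: p = -19 < 0 → [-3, -2]
midpoint -2.5: p = -3.75 < 0 → [-2.5, -2]
midpoint -2.25: p = 1.3438 > 0 → [-2.5, -2.25]
midpoint -2.375: p = -1.0117 < 0 → [-2.375, -2.25]
midpoint -2.3125: p = 0.2124 > 0 → [-2.375, -2.3125]

+--+-+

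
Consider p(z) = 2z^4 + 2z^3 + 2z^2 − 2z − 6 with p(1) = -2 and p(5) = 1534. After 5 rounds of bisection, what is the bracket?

[1, 1.125]

p(3) = 222 > 0, so the root lies in [1, 3]
p(2) = 46 > 0, so the root lies in [1, 2]
p(1.5) = 12.375 > 0, so the root lies in [1, 1.5]
p(1.25) = 3.4141 > 0, so the root lies in [1, 1.25]
p(1.125) = 0.3325 > 0, so the root lies in [1, 1.125]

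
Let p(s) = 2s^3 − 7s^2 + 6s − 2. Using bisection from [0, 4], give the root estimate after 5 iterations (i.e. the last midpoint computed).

s = 2 gives p = -2, negative; keep [2, 4]
s = 3 gives p = 7, positive; keep [2, 3]
s = 2.5 gives p = 0.5, positive; keep [2, 2.5]
s = 2.25 gives p = -1.1562, negative; keep [2.25, 2.5]
s = 2.375 gives p = -0.4414, negative; keep [2.375, 2.5]

2.375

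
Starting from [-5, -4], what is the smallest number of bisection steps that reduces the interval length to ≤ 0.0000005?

21

Width after n steps is 1/2^n. Need 2^n ≥ 1/0.0000005 = 2000000.
2^20 = 1048576 < 2000000 ≤ 2^21 = 2097152, so n = 21.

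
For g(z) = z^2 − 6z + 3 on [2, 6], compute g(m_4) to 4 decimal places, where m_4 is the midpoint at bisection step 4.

-0.9375

m = 4, g(m) = -5 (−); new bracket [4, 6]
m = 5, g(m) = -2 (−); new bracket [5, 6]
m = 5.5, g(m) = 0.25 (+); new bracket [5, 5.5]
m = 5.25, g(m) = -0.9375 (−); new bracket [5.25, 5.5]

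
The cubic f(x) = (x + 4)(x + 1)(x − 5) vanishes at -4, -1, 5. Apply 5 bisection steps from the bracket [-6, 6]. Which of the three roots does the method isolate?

5

f(0) = -20 < 0, so the root lies in [0, 6]
f(3) = -56 < 0, so the root lies in [3, 6]
f(4.5) = -23.375 < 0, so the root lies in [4.5, 6]
f(5.25) = 14.4531 > 0, so the root lies in [4.5, 5.25]
f(4.875) = -6.5176 < 0, so the root lies in [4.875, 5.25]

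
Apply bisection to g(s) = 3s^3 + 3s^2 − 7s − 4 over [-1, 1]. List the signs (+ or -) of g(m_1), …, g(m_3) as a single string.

--+

m = 0, g(m) = -4 (−); new bracket [-1, 0]
m = -0.5, g(m) = -0.125 (−); new bracket [-1, -0.5]
m = -0.75, g(m) = 1.671875 (+); new bracket [-0.75, -0.5]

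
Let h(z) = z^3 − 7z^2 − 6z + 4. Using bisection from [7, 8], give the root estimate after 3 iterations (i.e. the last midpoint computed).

7.625

midpoint 7.5: h = -12.875 < 0 → [7.5, 8]
midpoint 7.75: h = 2.546875 > 0 → [7.5, 7.75]
midpoint 7.625: h = -5.412109 < 0 → [7.625, 7.75]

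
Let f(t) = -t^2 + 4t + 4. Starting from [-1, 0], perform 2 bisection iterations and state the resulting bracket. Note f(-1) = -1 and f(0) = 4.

t = -0.5 gives f = 1.75, positive; keep [-1, -0.5]
t = -0.75 gives f = 0.4375, positive; keep [-1, -0.75]

[-1, -0.75]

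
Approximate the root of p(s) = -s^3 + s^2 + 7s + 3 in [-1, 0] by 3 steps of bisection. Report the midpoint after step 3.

-0.375

m = -0.5, p(m) = -0.125 (−); new bracket [-0.5, 0]
m = -0.25, p(m) = 1.328125 (+); new bracket [-0.5, -0.25]
m = -0.375, p(m) = 0.568359 (+); new bracket [-0.5, -0.375]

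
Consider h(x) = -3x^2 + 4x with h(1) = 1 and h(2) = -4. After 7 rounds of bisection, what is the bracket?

midpoint 1.5: h = -0.75 < 0 → [1, 1.5]
midpoint 1.25: h = 0.3125 > 0 → [1.25, 1.5]
midpoint 1.375: h = -0.171875 < 0 → [1.25, 1.375]
midpoint 1.3125: h = 0.082 > 0 → [1.3125, 1.375]
midpoint 1.34375: h = -0.042 < 0 → [1.3125, 1.34375]
midpoint 1.328125: h = 0.0208 > 0 → [1.328125, 1.34375]
midpoint 1.3359375: h = -0.0104 < 0 → [1.328125, 1.3359375]

[1.328125, 1.3359375]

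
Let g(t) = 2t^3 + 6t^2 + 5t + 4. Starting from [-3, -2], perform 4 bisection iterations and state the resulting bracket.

g(-2.5) = -2.25 < 0, so the root lies in [-2.5, -2]
g(-2.25) = 0.34375 > 0, so the root lies in [-2.5, -2.25]
g(-2.375) = -0.824219 < 0, so the root lies in [-2.375, -2.25]
g(-2.3125) = -0.2095 < 0, so the root lies in [-2.3125, -2.25]

[-2.3125, -2.25]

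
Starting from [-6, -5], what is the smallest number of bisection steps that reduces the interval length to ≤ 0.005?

8

Width after n steps is 1/2^n. Need 2^n ≥ 1/0.005 = 200.
2^7 = 128 < 200 ≤ 2^8 = 256, so n = 8.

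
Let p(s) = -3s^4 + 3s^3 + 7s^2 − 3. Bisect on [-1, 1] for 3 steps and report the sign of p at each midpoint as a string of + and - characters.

--+

m = 0, p(m) = -3 (−); new bracket [0, 1]
m = 0.5, p(m) = -1.0625 (−); new bracket [0.5, 1]
m = 0.75, p(m) = 1.253906 (+); new bracket [0.5, 0.75]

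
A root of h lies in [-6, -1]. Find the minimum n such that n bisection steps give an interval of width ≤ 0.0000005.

24

Width after n steps is 5/2^n. Need 2^n ≥ 5/0.0000005 = 10000000.
2^23 = 8388608 < 10000000 ≤ 2^24 = 16777216, so n = 24.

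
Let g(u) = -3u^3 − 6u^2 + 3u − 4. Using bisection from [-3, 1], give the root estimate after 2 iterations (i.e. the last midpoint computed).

midpoint -1: g = -10 < 0 → [-3, -1]
midpoint -2: g = -10 < 0 → [-3, -2]

-2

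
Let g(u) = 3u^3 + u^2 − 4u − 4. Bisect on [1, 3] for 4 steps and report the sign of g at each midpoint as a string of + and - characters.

++-+

midpoint 2: g = 16 > 0 → [1, 2]
midpoint 1.5: g = 2.375 > 0 → [1, 1.5]
midpoint 1.25: g = -1.578125 < 0 → [1.25, 1.5]
midpoint 1.375: g = 0.1895 > 0 → [1.25, 1.375]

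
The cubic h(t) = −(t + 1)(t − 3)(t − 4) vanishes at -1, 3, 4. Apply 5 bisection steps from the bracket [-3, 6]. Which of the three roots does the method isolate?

-1

midpoint 1.5: h = -9.375 < 0 → [-3, 1.5]
midpoint -0.75: h = -4.453125 < 0 → [-3, -0.75]
midpoint -1.875: h = 25.060547 > 0 → [-1.875, -0.75]
midpoint -1.3125: h = 7.1594 > 0 → [-1.3125, -0.75]
midpoint -1.03125: h = 0.6338 > 0 → [-1.03125, -0.75]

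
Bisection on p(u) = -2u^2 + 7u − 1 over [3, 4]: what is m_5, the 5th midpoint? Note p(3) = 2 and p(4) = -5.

midpoint 3.5: p = -1 < 0 → [3, 3.5]
midpoint 3.25: p = 0.625 > 0 → [3.25, 3.5]
midpoint 3.375: p = -0.15625 < 0 → [3.25, 3.375]
midpoint 3.3125: p = 0.2422 > 0 → [3.3125, 3.375]
midpoint 3.34375: p = 0.0449 > 0 → [3.34375, 3.375]

3.34375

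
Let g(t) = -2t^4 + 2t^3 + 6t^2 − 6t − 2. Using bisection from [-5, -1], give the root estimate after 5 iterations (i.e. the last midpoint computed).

-1.625

g(-3) = -146 < 0, so the root lies in [-3, -1]
g(-2) = -14 < 0, so the root lies in [-2, -1]
g(-1.5) = 3.625 > 0, so the root lies in [-2, -1.5]
g(-1.75) = -2.6016 < 0, so the root lies in [-1.75, -1.5]
g(-1.625) = 1.0659 > 0, so the root lies in [-1.75, -1.625]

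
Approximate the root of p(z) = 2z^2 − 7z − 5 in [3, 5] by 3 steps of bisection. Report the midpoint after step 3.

p(4) = -1 < 0, so the root lies in [4, 5]
p(4.5) = 4 > 0, so the root lies in [4, 4.5]
p(4.25) = 1.375 > 0, so the root lies in [4, 4.25]

4.25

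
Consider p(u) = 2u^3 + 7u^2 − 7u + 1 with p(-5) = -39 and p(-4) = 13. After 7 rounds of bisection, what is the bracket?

[-4.3359375, -4.328125]

midpoint -4.5: p = -8 < 0 → [-4.5, -4]
midpoint -4.25: p = 3.65625 > 0 → [-4.5, -4.25]
midpoint -4.375: p = -1.871094 < 0 → [-4.375, -4.25]
midpoint -4.3125: p = 0.9663 > 0 → [-4.375, -4.3125]
midpoint -4.34375: p = -0.4338 < 0 → [-4.34375, -4.3125]
midpoint -4.328125: p = 0.2709 > 0 → [-4.34375, -4.328125]
midpoint -4.3359375: p = -0.0803 < 0 → [-4.3359375, -4.328125]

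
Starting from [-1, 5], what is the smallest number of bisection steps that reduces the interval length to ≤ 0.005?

11

Width after n steps is 6/2^n. Need 2^n ≥ 6/0.005 = 1200.
2^10 = 1024 < 1200 ≤ 2^11 = 2048, so n = 11.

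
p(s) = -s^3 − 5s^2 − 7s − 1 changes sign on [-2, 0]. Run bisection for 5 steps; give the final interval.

m = -1, p(m) = 2 (+); new bracket [-1, 0]
m = -0.5, p(m) = 1.375 (+); new bracket [-0.5, 0]
m = -0.25, p(m) = 0.453125 (+); new bracket [-0.25, 0]
m = -0.125, p(m) = -0.2012 (−); new bracket [-0.25, -0.125]
m = -0.1875, p(m) = 0.1433 (+); new bracket [-0.1875, -0.125]

[-0.1875, -0.125]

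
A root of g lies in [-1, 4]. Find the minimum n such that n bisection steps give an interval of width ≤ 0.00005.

17

Width after n steps is 5/2^n. Need 2^n ≥ 5/0.00005 = 100000.
2^16 = 65536 < 100000 ≤ 2^17 = 131072, so n = 17.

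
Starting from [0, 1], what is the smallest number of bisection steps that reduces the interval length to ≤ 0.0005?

11

Width after n steps is 1/2^n. Need 2^n ≥ 1/0.0005 = 2000.
2^10 = 1024 < 2000 ≤ 2^11 = 2048, so n = 11.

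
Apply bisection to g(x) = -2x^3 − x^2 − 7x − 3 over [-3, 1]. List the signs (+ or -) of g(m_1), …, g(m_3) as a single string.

+-+

m = -1, g(m) = 5 (+); new bracket [-1, 1]
m = 0, g(m) = -3 (−); new bracket [-1, 0]
m = -0.5, g(m) = 0.5 (+); new bracket [-0.5, 0]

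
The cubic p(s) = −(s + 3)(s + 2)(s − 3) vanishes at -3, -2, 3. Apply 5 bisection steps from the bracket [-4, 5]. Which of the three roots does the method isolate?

midpoint 0.5: p = 21.875 > 0 → [0.5, 5]
midpoint 2.75: p = 6.828125 > 0 → [2.75, 5]
midpoint 3.875: p = -35.341797 < 0 → [2.75, 3.875]
midpoint 3.3125: p = -10.4797 < 0 → [2.75, 3.3125]
midpoint 3.03125: p = -0.9483 < 0 → [2.75, 3.03125]

3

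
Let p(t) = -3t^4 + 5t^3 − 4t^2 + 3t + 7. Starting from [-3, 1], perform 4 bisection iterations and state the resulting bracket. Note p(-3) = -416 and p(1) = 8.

[-0.75, -0.5]

midpoint -1: p = -8 < 0 → [-1, 1]
midpoint 0: p = 7 > 0 → [-1, 0]
midpoint -0.5: p = 3.6875 > 0 → [-1, -0.5]
midpoint -0.75: p = -0.5586 < 0 → [-0.75, -0.5]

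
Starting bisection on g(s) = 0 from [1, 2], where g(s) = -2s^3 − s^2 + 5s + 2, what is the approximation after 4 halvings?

1.5625

g(1.5) = 0.5 > 0, so the root lies in [1.5, 2]
g(1.75) = -3.03125 < 0, so the root lies in [1.5, 1.75]
g(1.625) = -1.097656 < 0, so the root lies in [1.5, 1.625]
g(1.5625) = -0.2583 < 0, so the root lies in [1.5, 1.5625]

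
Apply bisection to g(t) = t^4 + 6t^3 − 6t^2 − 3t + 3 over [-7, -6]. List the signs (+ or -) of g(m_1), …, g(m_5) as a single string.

--++-

g(-6.5) = -93.6875 < 0, so the root lies in [-7, -6.5]
g(-6.75) = -19.464844 < 0, so the root lies in [-7, -6.75]
g(-6.875) = 24.363525 > 0, so the root lies in [-6.875, -6.75]
g(-6.8125) = 1.864 > 0, so the root lies in [-6.8125, -6.75]
g(-6.78125) = -8.9448 < 0, so the root lies in [-6.8125, -6.78125]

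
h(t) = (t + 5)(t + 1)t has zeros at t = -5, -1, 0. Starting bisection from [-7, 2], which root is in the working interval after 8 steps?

-5

h(-2.5) = 9.375 > 0, so the root lies in [-7, -2.5]
h(-4.75) = 4.453125 > 0, so the root lies in [-7, -4.75]
h(-5.875) = -25.060547 < 0, so the root lies in [-5.875, -4.75]
h(-5.3125) = -7.1594 < 0, so the root lies in [-5.3125, -4.75]
h(-5.03125) = -0.6338 < 0, so the root lies in [-5.03125, -4.75]
h(-4.890625) = 2.0811 > 0, so the root lies in [-5.03125, -4.890625]
h(-4.9609375) = 0.7676 > 0, so the root lies in [-5.03125, -4.9609375]
h(-4.99609375) = 0.078 > 0, so the root lies in [-5.03125, -4.99609375]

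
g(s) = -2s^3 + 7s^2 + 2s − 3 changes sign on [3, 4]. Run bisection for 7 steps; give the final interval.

g(3.5) = 4 > 0, so the root lies in [3.5, 4]
g(3.75) = -2.53125 < 0, so the root lies in [3.5, 3.75]
g(3.625) = 0.964844 > 0, so the root lies in [3.625, 3.75]
g(3.6875) = -0.7241 < 0, so the root lies in [3.625, 3.6875]
g(3.65625) = 0.1349 > 0, so the root lies in [3.65625, 3.6875]
g(3.671875) = -0.2909 < 0, so the root lies in [3.65625, 3.671875]
g(3.6640625) = -0.0771 < 0, so the root lies in [3.65625, 3.6640625]

[3.65625, 3.6640625]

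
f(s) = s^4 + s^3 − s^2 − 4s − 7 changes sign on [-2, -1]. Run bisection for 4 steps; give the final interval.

s = -1.5 gives f = -1.5625, negative; keep [-2, -1.5]
s = -1.75 gives f = 0.957031, positive; keep [-1.75, -1.5]
s = -1.625 gives f = -0.45874, negative; keep [-1.75, -1.625]
s = -1.6875 gives f = 0.2061, positive; keep [-1.6875, -1.625]

[-1.6875, -1.625]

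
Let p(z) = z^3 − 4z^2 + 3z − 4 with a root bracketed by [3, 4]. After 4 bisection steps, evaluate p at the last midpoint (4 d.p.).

-0.3342

midpoint 3.5: p = 0.375 > 0 → [3, 3.5]
midpoint 3.25: p = -2.171875 < 0 → [3.25, 3.5]
midpoint 3.375: p = -0.994141 < 0 → [3.375, 3.5]
midpoint 3.4375: p = -0.3342 < 0 → [3.4375, 3.5]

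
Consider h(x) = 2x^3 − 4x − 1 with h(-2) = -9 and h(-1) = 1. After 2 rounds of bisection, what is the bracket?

[-1.5, -1.25]

midpoint -1.5: h = -1.75 < 0 → [-1.5, -1]
midpoint -1.25: h = 0.09375 > 0 → [-1.5, -1.25]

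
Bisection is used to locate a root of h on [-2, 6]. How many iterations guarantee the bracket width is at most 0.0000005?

24

Width after n steps is 8/2^n. Need 2^n ≥ 8/0.0000005 = 16000000.
2^23 = 8388608 < 16000000 ≤ 2^24 = 16777216, so n = 24.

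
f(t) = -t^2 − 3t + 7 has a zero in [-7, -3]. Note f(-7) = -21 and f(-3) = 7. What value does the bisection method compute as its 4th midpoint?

-4.75

t = -5 gives f = -3, negative; keep [-5, -3]
t = -4 gives f = 3, positive; keep [-5, -4]
t = -4.5 gives f = 0.25, positive; keep [-5, -4.5]
t = -4.75 gives f = -1.3125, negative; keep [-4.75, -4.5]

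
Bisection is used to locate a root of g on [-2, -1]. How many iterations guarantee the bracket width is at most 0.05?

5

Width after n steps is 1/2^n. Need 2^n ≥ 1/0.05 = 20.
2^4 = 16 < 20 ≤ 2^5 = 32, so n = 5.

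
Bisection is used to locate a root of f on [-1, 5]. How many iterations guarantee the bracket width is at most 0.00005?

17

Width after n steps is 6/2^n. Need 2^n ≥ 6/0.00005 = 120000.
2^16 = 65536 < 120000 ≤ 2^17 = 131072, so n = 17.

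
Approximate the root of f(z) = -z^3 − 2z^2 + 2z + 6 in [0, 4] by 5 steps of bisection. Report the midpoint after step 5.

z = 2 gives f = -6, negative; keep [0, 2]
z = 1 gives f = 5, positive; keep [1, 2]
z = 1.5 gives f = 1.125, positive; keep [1.5, 2]
z = 1.75 gives f = -1.9844, negative; keep [1.5, 1.75]
z = 1.625 gives f = -0.3223, negative; keep [1.5, 1.625]

1.625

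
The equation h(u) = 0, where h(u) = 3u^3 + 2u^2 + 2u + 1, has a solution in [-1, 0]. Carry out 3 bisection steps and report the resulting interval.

midpoint -0.5: h = 0.125 > 0 → [-1, -0.5]
midpoint -0.75: h = -0.640625 < 0 → [-0.75, -0.5]
midpoint -0.625: h = -0.201172 < 0 → [-0.625, -0.5]

[-0.625, -0.5]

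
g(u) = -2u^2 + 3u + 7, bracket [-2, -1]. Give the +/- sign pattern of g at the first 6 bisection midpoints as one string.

-+----

u = -1.5 gives g = -2, negative; keep [-1.5, -1]
u = -1.25 gives g = 0.125, positive; keep [-1.5, -1.25]
u = -1.375 gives g = -0.90625, negative; keep [-1.375, -1.25]
u = -1.3125 gives g = -0.3828, negative; keep [-1.3125, -1.25]
u = -1.28125 gives g = -0.127, negative; keep [-1.28125, -1.25]
u = -1.265625 gives g = -0.0005, negative; keep [-1.265625, -1.25]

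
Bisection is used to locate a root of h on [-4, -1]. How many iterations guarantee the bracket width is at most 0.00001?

Width after n steps is 3/2^n. Need 2^n ≥ 3/0.00001 = 300000.
2^18 = 262144 < 300000 ≤ 2^19 = 524288, so n = 19.

19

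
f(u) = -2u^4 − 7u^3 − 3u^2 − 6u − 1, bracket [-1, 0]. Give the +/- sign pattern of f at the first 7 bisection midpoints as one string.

++-+--+

midpoint -0.5: f = 2 > 0 → [-0.5, 0]
midpoint -0.25: f = 0.414062 > 0 → [-0.25, 0]
midpoint -0.125: f = -0.283691 < 0 → [-0.25, -0.125]
midpoint -0.1875: f = 0.0632 > 0 → [-0.1875, -0.125]
midpoint -0.15625: f = -0.1102 < 0 → [-0.1875, -0.15625]
midpoint -0.171875: f = -0.0236 < 0 → [-0.1875, -0.171875]
midpoint -0.1796875: f = 0.0198 > 0 → [-0.1796875, -0.171875]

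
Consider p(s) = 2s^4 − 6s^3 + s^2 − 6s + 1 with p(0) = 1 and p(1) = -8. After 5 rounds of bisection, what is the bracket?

midpoint 0.5: p = -2.375 < 0 → [0, 0.5]
midpoint 0.25: p = -0.523438 < 0 → [0, 0.25]
midpoint 0.125: p = 0.254395 > 0 → [0.125, 0.25]
midpoint 0.1875: p = -0.1269 < 0 → [0.125, 0.1875]
midpoint 0.15625: p = 0.0652 > 0 → [0.15625, 0.1875]

[0.15625, 0.1875]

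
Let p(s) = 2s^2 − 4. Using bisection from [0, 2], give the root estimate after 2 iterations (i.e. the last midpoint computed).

1.5

midpoint 1: p = -2 < 0 → [1, 2]
midpoint 1.5: p = 0.5 > 0 → [1, 1.5]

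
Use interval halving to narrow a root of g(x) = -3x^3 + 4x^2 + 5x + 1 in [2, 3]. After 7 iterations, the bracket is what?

midpoint 2.5: g = -8.375 < 0 → [2, 2.5]
midpoint 2.25: g = -1.671875 < 0 → [2, 2.25]
midpoint 2.125: g = 0.900391 > 0 → [2.125, 2.25]
midpoint 2.1875: g = -0.3245 < 0 → [2.125, 2.1875]
midpoint 2.15625: g = 0.303 > 0 → [2.15625, 2.1875]
midpoint 2.171875: g = -0.0069 < 0 → [2.15625, 2.171875]
midpoint 2.1640625: g = 0.149 > 0 → [2.1640625, 2.171875]

[2.1640625, 2.171875]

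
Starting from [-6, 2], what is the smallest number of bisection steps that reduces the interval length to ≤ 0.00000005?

28

Width after n steps is 8/2^n. Need 2^n ≥ 8/0.00000005 = 160000000.
2^27 = 134217728 < 160000000 ≤ 2^28 = 268435456, so n = 28.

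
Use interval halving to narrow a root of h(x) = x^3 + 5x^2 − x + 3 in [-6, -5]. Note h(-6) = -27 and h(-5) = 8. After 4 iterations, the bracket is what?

[-5.3125, -5.25]

h(-5.5) = -6.625 < 0, so the root lies in [-5.5, -5]
h(-5.25) = 1.359375 > 0, so the root lies in [-5.5, -5.25]
h(-5.375) = -2.458984 < 0, so the root lies in [-5.375, -5.25]
h(-5.3125) = -0.5071 < 0, so the root lies in [-5.3125, -5.25]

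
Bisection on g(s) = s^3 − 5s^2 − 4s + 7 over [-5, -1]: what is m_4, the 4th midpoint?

m = -3, g(m) = -53 (−); new bracket [-3, -1]
m = -2, g(m) = -13 (−); new bracket [-2, -1]
m = -1.5, g(m) = -1.625 (−); new bracket [-1.5, -1]
m = -1.25, g(m) = 2.2344 (+); new bracket [-1.5, -1.25]

-1.25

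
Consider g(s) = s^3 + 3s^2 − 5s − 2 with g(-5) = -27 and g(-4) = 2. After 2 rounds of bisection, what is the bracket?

s = -4.5 gives g = -9.875, negative; keep [-4.5, -4]
s = -4.25 gives g = -3.328125, negative; keep [-4.25, -4]

[-4.25, -4]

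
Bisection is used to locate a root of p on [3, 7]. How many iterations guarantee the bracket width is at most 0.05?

7

Width after n steps is 4/2^n. Need 2^n ≥ 4/0.05 = 80.
2^6 = 64 < 80 ≤ 2^7 = 128, so n = 7.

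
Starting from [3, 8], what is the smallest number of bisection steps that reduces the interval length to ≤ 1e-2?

Width after n steps is 5/2^n. Need 2^n ≥ 5/1e-2 = 500.
2^8 = 256 < 500 ≤ 2^9 = 512, so n = 9.

9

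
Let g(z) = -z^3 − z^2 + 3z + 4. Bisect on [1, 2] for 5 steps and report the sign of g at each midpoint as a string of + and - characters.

m = 1.5, g(m) = 2.875 (+); new bracket [1.5, 2]
m = 1.75, g(m) = 0.828125 (+); new bracket [1.75, 2]
m = 1.875, g(m) = -0.482422 (−); new bracket [1.75, 1.875]
m = 1.8125, g(m) = 0.198 (+); new bracket [1.8125, 1.875]
m = 1.84375, g(m) = -0.1358 (−); new bracket [1.8125, 1.84375]

++-+-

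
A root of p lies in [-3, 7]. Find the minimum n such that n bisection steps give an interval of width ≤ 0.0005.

Width after n steps is 10/2^n. Need 2^n ≥ 10/0.0005 = 20000.
2^14 = 16384 < 20000 ≤ 2^15 = 32768, so n = 15.

15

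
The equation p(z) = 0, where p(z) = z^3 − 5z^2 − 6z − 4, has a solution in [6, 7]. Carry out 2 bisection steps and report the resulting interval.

midpoint 6.5: p = 20.375 > 0 → [6, 6.5]
midpoint 6.25: p = 7.328125 > 0 → [6, 6.25]

[6, 6.25]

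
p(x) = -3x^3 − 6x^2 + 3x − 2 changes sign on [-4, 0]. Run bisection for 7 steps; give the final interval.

[-2.53125, -2.5]

x = -2 gives p = -8, negative; keep [-4, -2]
x = -3 gives p = 16, positive; keep [-3, -2]
x = -2.5 gives p = -0.125, negative; keep [-3, -2.5]
x = -2.75 gives p = 6.7656, positive; keep [-2.75, -2.5]
x = -2.625 gives p = 3.0449, positive; keep [-2.625, -2.5]
x = -2.5625 gives p = 1.3933, positive; keep [-2.5625, -2.5]
x = -2.53125 gives p = 0.6178, positive; keep [-2.53125, -2.5]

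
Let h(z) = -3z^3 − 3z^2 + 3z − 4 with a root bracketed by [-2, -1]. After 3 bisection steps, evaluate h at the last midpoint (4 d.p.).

-0.3965

z = -1.5 gives h = -5.125, negative; keep [-2, -1.5]
z = -1.75 gives h = -2.359375, negative; keep [-2, -1.75]
z = -1.875 gives h = -0.396484, negative; keep [-2, -1.875]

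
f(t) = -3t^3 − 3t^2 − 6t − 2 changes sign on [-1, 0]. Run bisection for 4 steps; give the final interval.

[-0.4375, -0.375]

t = -0.5 gives f = 0.625, positive; keep [-0.5, 0]
t = -0.25 gives f = -0.640625, negative; keep [-0.5, -0.25]
t = -0.375 gives f = -0.013672, negative; keep [-0.5, -0.375]
t = -0.4375 gives f = 0.302, positive; keep [-0.4375, -0.375]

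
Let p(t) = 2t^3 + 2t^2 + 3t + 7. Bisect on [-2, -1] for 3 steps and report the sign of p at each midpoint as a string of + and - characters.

+--

midpoint -1.5: p = 0.25 > 0 → [-2, -1.5]
midpoint -1.75: p = -2.84375 < 0 → [-1.75, -1.5]
midpoint -1.625: p = -1.175781 < 0 → [-1.625, -1.5]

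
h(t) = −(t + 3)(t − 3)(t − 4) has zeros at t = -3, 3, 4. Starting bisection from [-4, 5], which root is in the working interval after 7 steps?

-3

h(0.5) = -30.625 < 0, so the root lies in [-4, 0.5]
h(-1.75) = -34.140625 < 0, so the root lies in [-4, -1.75]
h(-2.875) = -5.048828 < 0, so the root lies in [-4, -2.875]
h(-3.4375) = 20.947 > 0, so the root lies in [-3.4375, -2.875]
h(-3.15625) = 6.8837 > 0, so the root lies in [-3.15625, -2.875]
h(-3.015625) = 0.6594 > 0, so the root lies in [-3.015625, -2.875]
h(-2.9453125) = -2.2582 < 0, so the root lies in [-3.015625, -2.9453125]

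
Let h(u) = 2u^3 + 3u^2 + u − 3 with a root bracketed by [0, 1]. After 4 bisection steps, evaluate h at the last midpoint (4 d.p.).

midpoint 0.5: h = -1.5 < 0 → [0.5, 1]
midpoint 0.75: h = 0.28125 > 0 → [0.5, 0.75]
midpoint 0.625: h = -0.714844 < 0 → [0.625, 0.75]
midpoint 0.6875: h = -0.2446 < 0 → [0.6875, 0.75]

-0.2446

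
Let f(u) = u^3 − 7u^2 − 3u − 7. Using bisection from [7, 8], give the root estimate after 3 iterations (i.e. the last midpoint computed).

7.625

m = 7.5, f(m) = -1.375 (−); new bracket [7.5, 8]
m = 7.75, f(m) = 14.796875 (+); new bracket [7.5, 7.75]
m = 7.625, f(m) = 6.462891 (+); new bracket [7.5, 7.625]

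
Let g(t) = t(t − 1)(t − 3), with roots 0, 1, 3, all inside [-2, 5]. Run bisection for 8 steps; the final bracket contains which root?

m = 1.5, g(m) = -1.125 (−); new bracket [1.5, 5]
m = 3.25, g(m) = 1.828125 (+); new bracket [1.5, 3.25]
m = 2.375, g(m) = -2.041016 (−); new bracket [2.375, 3.25]
m = 2.8125, g(m) = -0.9558 (−); new bracket [2.8125, 3.25]
m = 3.03125, g(m) = 0.1924 (+); new bracket [2.8125, 3.03125]
m = 2.921875, g(m) = -0.4387 (−); new bracket [2.921875, 3.03125]
m = 2.9765625, g(m) = -0.1379 (−); new bracket [2.9765625, 3.03125]
m = 3.00390625, g(m) = 0.0235 (+); new bracket [2.9765625, 3.00390625]

3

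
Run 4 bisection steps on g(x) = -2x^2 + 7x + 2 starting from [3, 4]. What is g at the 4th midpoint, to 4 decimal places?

-0.3828

m = 3.5, g(m) = 2 (+); new bracket [3.5, 4]
m = 3.75, g(m) = 0.125 (+); new bracket [3.75, 4]
m = 3.875, g(m) = -0.90625 (−); new bracket [3.75, 3.875]
m = 3.8125, g(m) = -0.3828 (−); new bracket [3.75, 3.8125]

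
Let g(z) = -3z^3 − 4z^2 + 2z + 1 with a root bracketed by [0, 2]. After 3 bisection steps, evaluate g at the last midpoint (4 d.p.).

m = 1, g(m) = -4 (−); new bracket [0, 1]
m = 0.5, g(m) = 0.625 (+); new bracket [0.5, 1]
m = 0.75, g(m) = -1.015625 (−); new bracket [0.5, 0.75]

-1.0156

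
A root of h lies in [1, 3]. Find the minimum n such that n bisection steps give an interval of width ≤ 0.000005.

19

Width after n steps is 2/2^n. Need 2^n ≥ 2/0.000005 = 400000.
2^18 = 262144 < 400000 ≤ 2^19 = 524288, so n = 19.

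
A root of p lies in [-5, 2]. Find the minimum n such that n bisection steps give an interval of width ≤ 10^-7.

27

Width after n steps is 7/2^n. Need 2^n ≥ 7/10^-7 = 70000000.
2^26 = 67108864 < 70000000 ≤ 2^27 = 134217728, so n = 27.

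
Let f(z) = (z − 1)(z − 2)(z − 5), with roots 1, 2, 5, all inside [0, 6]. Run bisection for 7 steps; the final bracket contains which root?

5

midpoint 3: f = -4 < 0 → [3, 6]
midpoint 4.5: f = -4.375 < 0 → [4.5, 6]
midpoint 5.25: f = 3.453125 > 0 → [4.5, 5.25]
midpoint 4.875: f = -1.3926 < 0 → [4.875, 5.25]
midpoint 5.0625: f = 0.7776 > 0 → [4.875, 5.0625]
midpoint 4.96875: f = -0.3682 < 0 → [4.96875, 5.0625]
midpoint 5.015625: f = 0.1892 > 0 → [4.96875, 5.015625]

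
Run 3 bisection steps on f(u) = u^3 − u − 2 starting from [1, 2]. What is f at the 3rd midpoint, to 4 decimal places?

u = 1.5 gives f = -0.125, negative; keep [1.5, 2]
u = 1.75 gives f = 1.609375, positive; keep [1.5, 1.75]
u = 1.625 gives f = 0.666016, positive; keep [1.5, 1.625]

0.6660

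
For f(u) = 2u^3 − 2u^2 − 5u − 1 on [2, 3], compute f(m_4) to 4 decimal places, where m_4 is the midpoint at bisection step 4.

midpoint 2.5: f = 5.25 > 0 → [2, 2.5]
midpoint 2.25: f = 0.40625 > 0 → [2, 2.25]
midpoint 2.125: f = -1.464844 < 0 → [2.125, 2.25]
midpoint 2.1875: f = -0.5728 < 0 → [2.1875, 2.25]

-0.5728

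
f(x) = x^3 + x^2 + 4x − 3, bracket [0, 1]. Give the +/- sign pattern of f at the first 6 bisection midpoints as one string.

-++--+

x = 0.5 gives f = -0.625, negative; keep [0.5, 1]
x = 0.75 gives f = 0.984375, positive; keep [0.5, 0.75]
x = 0.625 gives f = 0.134766, positive; keep [0.5, 0.625]
x = 0.5625 gives f = -0.2556, negative; keep [0.5625, 0.625]
x = 0.59375 gives f = -0.0631, negative; keep [0.59375, 0.625]
x = 0.609375 gives f = 0.0351, positive; keep [0.59375, 0.609375]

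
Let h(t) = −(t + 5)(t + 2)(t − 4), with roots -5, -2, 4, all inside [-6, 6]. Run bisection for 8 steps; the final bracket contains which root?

4

h(0) = 40 > 0, so the root lies in [0, 6]
h(3) = 40 > 0, so the root lies in [3, 6]
h(4.5) = -30.875 < 0, so the root lies in [3, 4.5]
h(3.75) = 12.5781 > 0, so the root lies in [3.75, 4.5]
h(4.125) = -6.9863 < 0, so the root lies in [3.75, 4.125]
h(3.9375) = 3.3167 > 0, so the root lies in [3.9375, 4.125]
h(4.03125) = -1.7022 < 0, so the root lies in [3.9375, 4.03125]
h(3.984375) = 0.8401 > 0, so the root lies in [3.984375, 4.03125]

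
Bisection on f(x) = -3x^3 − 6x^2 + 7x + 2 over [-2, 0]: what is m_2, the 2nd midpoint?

-0.5

f(-1) = -8 < 0, so the root lies in [-1, 0]
f(-0.5) = -2.625 < 0, so the root lies in [-0.5, 0]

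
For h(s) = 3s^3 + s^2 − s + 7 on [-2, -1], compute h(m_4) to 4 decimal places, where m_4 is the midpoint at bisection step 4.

-0.4402

midpoint -1.5: h = 0.625 > 0 → [-2, -1.5]
midpoint -1.75: h = -4.265625 < 0 → [-1.75, -1.5]
midpoint -1.625: h = -1.607422 < 0 → [-1.625, -1.5]
midpoint -1.5625: h = -0.4402 < 0 → [-1.5625, -1.5]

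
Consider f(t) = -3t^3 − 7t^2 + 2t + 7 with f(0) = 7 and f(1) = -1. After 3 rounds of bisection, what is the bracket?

m = 0.5, f(m) = 5.875 (+); new bracket [0.5, 1]
m = 0.75, f(m) = 3.296875 (+); new bracket [0.75, 1]
m = 0.875, f(m) = 1.380859 (+); new bracket [0.875, 1]

[0.875, 1]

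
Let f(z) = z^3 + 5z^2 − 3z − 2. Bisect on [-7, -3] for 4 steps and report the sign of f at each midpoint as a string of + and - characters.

m = -5, f(m) = 13 (+); new bracket [-7, -5]
m = -6, f(m) = -20 (−); new bracket [-6, -5]
m = -5.5, f(m) = -0.625 (−); new bracket [-5.5, -5]
m = -5.25, f(m) = 6.8594 (+); new bracket [-5.5, -5.25]

+--+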